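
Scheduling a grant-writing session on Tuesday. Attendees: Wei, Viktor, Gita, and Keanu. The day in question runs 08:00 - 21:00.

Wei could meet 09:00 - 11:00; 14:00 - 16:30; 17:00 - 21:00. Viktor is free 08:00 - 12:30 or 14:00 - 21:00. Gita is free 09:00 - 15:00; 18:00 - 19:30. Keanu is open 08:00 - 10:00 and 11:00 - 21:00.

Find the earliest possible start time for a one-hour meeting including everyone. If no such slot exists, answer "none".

09:00

Wei ∩ Viktor: 09:00-11:00, 14:00-16:30, 17:00-21:00.
Wei ∩ Viktor ∩ Gita: 09:00-11:00, 14:00-15:00, 18:00-19:30.
Wei ∩ Viktor ∩ Gita ∩ Keanu: 09:00-10:00, 14:00-15:00, 18:00-19:30.
Those are the intersection windows.
The first common window of at least 60 minutes is 09:00-10:00, so the earliest start is 09:00.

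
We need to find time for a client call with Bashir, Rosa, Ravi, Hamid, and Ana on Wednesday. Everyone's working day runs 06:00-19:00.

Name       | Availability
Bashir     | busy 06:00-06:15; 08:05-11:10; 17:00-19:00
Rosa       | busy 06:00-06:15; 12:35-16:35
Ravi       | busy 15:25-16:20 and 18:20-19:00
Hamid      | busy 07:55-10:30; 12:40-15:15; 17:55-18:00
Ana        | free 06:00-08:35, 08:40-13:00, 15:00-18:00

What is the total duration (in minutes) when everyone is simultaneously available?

Bashir free: 06:15-08:05, 11:10-17:00 (invert busy blocks within the working day).
Rosa free: 06:15-12:35, 16:35-19:00 (invert busy blocks within the working day).
Ravi free: 06:00-15:25, 16:20-18:20 (invert busy blocks within the working day).
Hamid free: 06:00-07:55, 10:30-12:40, 15:15-17:55, 18:00-19:00 (invert busy blocks within the working day).
Ana free: 06:00-08:35, 08:40-13:00, 15:00-18:00.
Bashir ∩ Rosa: 06:15-08:05, 11:10-12:35, 16:35-17:00.
Bashir ∩ Rosa ∩ Ravi: 06:15-08:05, 11:10-12:35, 16:35-17:00.
Bashir ∩ Rosa ∩ Ravi ∩ Hamid: 06:15-07:55, 11:10-12:35, 16:35-17:00.
Bashir ∩ Rosa ∩ Ravi ∩ Hamid ∩ Ana: 06:15-07:55, 11:10-12:35, 16:35-17:00.
Those are the intersection windows.
Summing the common windows: 100 + 85 + 25 = 210 minutes.

210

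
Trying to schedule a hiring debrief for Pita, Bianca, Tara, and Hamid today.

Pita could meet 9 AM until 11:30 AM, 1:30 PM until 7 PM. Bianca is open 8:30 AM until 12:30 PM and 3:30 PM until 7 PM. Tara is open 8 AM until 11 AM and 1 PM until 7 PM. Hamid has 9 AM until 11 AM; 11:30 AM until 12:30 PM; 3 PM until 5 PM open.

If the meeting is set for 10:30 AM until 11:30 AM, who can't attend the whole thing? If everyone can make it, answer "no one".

Pita: free for 10:30-11:30. Bianca: free for 10:30-11:30. Tara: not fully free for 10:30-11:30. Hamid: not fully free for 10:30-11:30.

Hamid, Tara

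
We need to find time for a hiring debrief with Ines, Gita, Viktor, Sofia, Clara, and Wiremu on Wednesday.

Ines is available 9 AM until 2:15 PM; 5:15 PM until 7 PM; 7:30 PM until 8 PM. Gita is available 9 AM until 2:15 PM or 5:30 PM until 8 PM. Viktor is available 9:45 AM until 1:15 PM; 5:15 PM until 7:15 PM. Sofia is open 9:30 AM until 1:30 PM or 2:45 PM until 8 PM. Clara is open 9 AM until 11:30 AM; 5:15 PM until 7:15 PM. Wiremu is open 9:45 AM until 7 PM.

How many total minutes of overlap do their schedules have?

Ines ∩ Gita: 09:00-14:15, 17:30-19:00, 19:30-20:00.
Ines ∩ Gita ∩ Viktor: 09:45-13:15, 17:30-19:00.
Ines ∩ Gita ∩ Viktor ∩ Sofia: 09:45-13:15, 17:30-19:00.
Ines ∩ Gita ∩ Viktor ∩ Sofia ∩ Clara: 09:45-11:30, 17:30-19:00.
Ines ∩ Gita ∩ Viktor ∩ Sofia ∩ Clara ∩ Wiremu: 09:45-11:30, 17:30-19:00.
Summing the common windows: 105 + 90 = 195 minutes.

195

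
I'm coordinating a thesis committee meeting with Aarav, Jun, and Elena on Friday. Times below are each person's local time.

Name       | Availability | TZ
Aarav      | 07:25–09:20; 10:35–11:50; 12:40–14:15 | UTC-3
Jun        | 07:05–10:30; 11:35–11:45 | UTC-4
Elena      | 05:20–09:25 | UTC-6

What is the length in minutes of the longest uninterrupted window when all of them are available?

60

Aarav in UTC: 10:25-12:20, 13:35-14:50, 15:40-17:15 (add 3h to convert from UTC-3).
Jun in UTC: 11:05-14:30, 15:35-15:45 (add 4h to convert from UTC-4).
Elena in UTC: 11:20-15:25 (add 6h to convert from UTC-6).
Aarav ∩ Jun: 11:05-12:20, 13:35-14:30, 15:40-15:45.
Aarav ∩ Jun ∩ Elena: 11:20-12:20, 13:35-14:30.
The longest is 11:20-12:20 at 60 minutes.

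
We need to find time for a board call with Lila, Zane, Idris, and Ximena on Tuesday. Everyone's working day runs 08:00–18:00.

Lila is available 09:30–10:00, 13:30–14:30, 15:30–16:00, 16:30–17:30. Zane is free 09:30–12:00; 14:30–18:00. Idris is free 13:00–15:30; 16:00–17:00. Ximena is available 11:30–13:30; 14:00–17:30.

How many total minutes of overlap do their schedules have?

Lila ∩ Zane: 09:30-10:00, 15:30-16:00, 16:30-17:30.
Lila ∩ Zane ∩ Idris: 16:30-17:00.
Lila ∩ Zane ∩ Idris ∩ Ximena: 16:30-17:00.
That's a single block of 30 minutes.

30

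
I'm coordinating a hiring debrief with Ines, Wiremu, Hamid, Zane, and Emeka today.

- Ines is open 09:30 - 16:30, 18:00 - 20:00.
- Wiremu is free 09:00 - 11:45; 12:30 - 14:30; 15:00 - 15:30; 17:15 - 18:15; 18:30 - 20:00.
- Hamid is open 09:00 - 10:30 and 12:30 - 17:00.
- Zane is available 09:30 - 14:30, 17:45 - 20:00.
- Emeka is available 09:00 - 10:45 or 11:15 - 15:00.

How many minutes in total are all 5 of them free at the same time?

180

Ines ∩ Wiremu: 09:30-11:45, 12:30-14:30, 15:00-15:30, 18:00-18:15, 18:30-20:00.
Ines ∩ Wiremu ∩ Hamid: 09:30-10:30, 12:30-14:30, 15:00-15:30.
Ines ∩ Wiremu ∩ Hamid ∩ Zane: 09:30-10:30, 12:30-14:30.
Ines ∩ Wiremu ∩ Hamid ∩ Zane ∩ Emeka: 09:30-10:30, 12:30-14:30.
Summing the common windows: 60 + 120 = 180 minutes.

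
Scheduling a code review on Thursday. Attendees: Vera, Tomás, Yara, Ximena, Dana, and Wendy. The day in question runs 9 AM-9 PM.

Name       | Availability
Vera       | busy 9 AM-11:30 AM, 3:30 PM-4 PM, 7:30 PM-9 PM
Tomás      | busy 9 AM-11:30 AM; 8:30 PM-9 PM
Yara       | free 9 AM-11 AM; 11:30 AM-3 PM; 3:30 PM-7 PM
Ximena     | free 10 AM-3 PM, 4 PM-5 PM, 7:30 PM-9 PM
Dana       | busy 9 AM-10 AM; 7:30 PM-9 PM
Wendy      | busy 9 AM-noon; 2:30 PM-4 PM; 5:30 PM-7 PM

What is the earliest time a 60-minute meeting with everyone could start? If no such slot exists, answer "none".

12:00

Vera free: 11:30-15:30, 16:00-19:30 (invert busy blocks within the working day).
Tomás free: 11:30-20:30 (invert busy blocks within the working day).
Yara free: 09:00-11:00, 11:30-15:00, 15:30-19:00.
Ximena free: 10:00-15:00, 16:00-17:00, 19:30-21:00.
Dana free: 10:00-19:30 (invert busy blocks within the working day).
Wendy free: 12:00-14:30, 16:00-17:30, 19:00-21:00 (invert busy blocks within the working day).
Vera ∩ Tomás: 11:30-15:30, 16:00-19:30.
Vera ∩ Tomás ∩ Yara: 11:30-15:00, 16:00-19:00.
Vera ∩ Tomás ∩ Yara ∩ Ximena: 11:30-15:00, 16:00-17:00.
Vera ∩ Tomás ∩ Yara ∩ Ximena ∩ Dana: 11:30-15:00, 16:00-17:00.
Vera ∩ Tomás ∩ Yara ∩ Ximena ∩ Dana ∩ Wendy: 12:00-14:30, 16:00-17:00.
Those are the intersection windows.
The first common window of at least 60 minutes is 12:00-14:30, so the earliest start is 12:00.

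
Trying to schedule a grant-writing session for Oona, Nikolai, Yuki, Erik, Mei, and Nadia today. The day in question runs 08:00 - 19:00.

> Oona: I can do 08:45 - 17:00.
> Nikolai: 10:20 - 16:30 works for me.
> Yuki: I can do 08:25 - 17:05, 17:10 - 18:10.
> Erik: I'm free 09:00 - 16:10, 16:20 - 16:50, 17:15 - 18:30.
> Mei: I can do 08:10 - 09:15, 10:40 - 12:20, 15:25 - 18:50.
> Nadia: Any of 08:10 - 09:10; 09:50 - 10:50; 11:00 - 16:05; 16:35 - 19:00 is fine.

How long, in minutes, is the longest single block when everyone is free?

Oona ∩ Nikolai: 10:20-16:30.
Oona ∩ Nikolai ∩ Yuki: 10:20-16:30.
Oona ∩ Nikolai ∩ Yuki ∩ Erik: 10:20-16:10, 16:20-16:30.
Oona ∩ Nikolai ∩ Yuki ∩ Erik ∩ Mei: 10:40-12:20, 15:25-16:10, 16:20-16:30.
Oona ∩ Nikolai ∩ Yuki ∩ Erik ∩ Mei ∩ Nadia: 10:40-10:50, 11:00-12:20, 15:25-16:05.
Those are the intersection windows.
The longest is 11:00-12:20 at 80 minutes.

80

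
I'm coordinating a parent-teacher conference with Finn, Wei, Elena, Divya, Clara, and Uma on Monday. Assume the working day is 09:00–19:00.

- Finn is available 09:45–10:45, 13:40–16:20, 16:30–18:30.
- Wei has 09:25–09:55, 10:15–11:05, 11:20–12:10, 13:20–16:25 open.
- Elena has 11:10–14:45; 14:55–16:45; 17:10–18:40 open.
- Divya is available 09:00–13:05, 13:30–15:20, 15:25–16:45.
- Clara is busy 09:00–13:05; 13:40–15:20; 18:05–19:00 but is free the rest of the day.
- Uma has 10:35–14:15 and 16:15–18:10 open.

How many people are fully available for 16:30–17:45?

3

Finn free: 09:45-10:45, 13:40-16:20, 16:30-18:30.
Wei free: 09:25-09:55, 10:15-11:05, 11:20-12:10, 13:20-16:25.
Elena free: 11:10-14:45, 14:55-16:45, 17:10-18:40.
Divya free: 09:00-13:05, 13:30-15:20, 15:25-16:45.
Clara free: 13:05-13:40, 15:20-18:05 (invert busy blocks within the working day).
Uma free: 10:35-14:15, 16:15-18:10.
Finn, Clara, and Uma can make the full 16:30-17:45 slot — that's 3.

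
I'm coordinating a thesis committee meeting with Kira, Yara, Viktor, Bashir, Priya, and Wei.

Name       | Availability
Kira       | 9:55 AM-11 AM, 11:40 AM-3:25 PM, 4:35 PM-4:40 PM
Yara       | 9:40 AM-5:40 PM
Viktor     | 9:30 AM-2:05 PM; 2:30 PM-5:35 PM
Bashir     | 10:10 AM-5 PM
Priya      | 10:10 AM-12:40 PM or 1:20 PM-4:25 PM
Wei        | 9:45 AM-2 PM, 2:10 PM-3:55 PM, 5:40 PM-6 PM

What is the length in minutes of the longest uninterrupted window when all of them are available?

60

Kira ∩ Yara: 09:55-11:00, 11:40-15:25, 16:35-16:40.
Kira ∩ Yara ∩ Viktor: 09:55-11:00, 11:40-14:05, 14:30-15:25, 16:35-16:40.
Kira ∩ Yara ∩ Viktor ∩ Bashir: 10:10-11:00, 11:40-14:05, 14:30-15:25, 16:35-16:40.
Kira ∩ Yara ∩ Viktor ∩ Bashir ∩ Priya: 10:10-11:00, 11:40-12:40, 13:20-14:05, 14:30-15:25.
Kira ∩ Yara ∩ Viktor ∩ Bashir ∩ Priya ∩ Wei: 10:10-11:00, 11:40-12:40, 13:20-14:00, 14:30-15:25.
The longest is 11:40-12:40 at 60 minutes.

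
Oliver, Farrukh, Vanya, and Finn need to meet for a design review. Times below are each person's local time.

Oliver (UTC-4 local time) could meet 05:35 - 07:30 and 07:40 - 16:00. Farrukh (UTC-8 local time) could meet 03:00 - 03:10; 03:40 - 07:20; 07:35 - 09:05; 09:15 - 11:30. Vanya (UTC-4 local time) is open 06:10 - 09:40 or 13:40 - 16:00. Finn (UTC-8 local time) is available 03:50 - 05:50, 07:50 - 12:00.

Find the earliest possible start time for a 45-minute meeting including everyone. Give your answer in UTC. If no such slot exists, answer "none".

Oliver in UTC: 09:35-11:30, 11:40-20:00 (add 4h to convert from UTC-4).
Farrukh in UTC: 11:00-11:10, 11:40-15:20, 15:35-17:05, 17:15-19:30 (add 8h to convert from UTC-8).
Vanya in UTC: 10:10-13:40, 17:40-20:00 (add 4h to convert from UTC-4).
Finn in UTC: 11:50-13:50, 15:50-20:00 (add 8h to convert from UTC-8).
Oliver ∩ Farrukh: 11:00-11:10, 11:40-15:20, 15:35-17:05, 17:15-19:30.
Oliver ∩ Farrukh ∩ Vanya: 11:00-11:10, 11:40-13:40, 17:40-19:30.
Oliver ∩ Farrukh ∩ Vanya ∩ Finn: 11:50-13:40, 17:40-19:30.
The first common window of at least 45 minutes is 11:50-13:40, so the earliest start is 11:50.

11:50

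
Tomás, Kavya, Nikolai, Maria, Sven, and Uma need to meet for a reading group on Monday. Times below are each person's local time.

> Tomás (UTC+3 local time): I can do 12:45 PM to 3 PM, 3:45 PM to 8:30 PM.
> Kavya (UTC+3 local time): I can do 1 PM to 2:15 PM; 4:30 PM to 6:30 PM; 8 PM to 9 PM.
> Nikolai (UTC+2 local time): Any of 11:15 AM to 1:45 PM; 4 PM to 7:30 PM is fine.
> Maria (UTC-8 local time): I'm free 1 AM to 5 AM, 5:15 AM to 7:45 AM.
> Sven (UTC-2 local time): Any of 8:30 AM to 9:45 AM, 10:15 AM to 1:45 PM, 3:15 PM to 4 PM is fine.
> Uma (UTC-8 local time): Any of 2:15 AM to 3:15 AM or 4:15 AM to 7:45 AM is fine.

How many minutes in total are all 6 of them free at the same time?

Tomás in UTC: 09:45-12:00, 12:45-17:30 (subtract 3h to convert from UTC+3).
Kavya in UTC: 10:00-11:15, 13:30-15:30, 17:00-18:00 (subtract 3h to convert from UTC+3).
Nikolai in UTC: 09:15-11:45, 14:00-17:30 (subtract 2h to convert from UTC+2).
Maria in UTC: 09:00-13:00, 13:15-15:45 (add 8h to convert from UTC-8).
Sven in UTC: 10:30-11:45, 12:15-15:45, 17:15-18:00 (add 2h to convert from UTC-2).
Uma in UTC: 10:15-11:15, 12:15-15:45 (add 8h to convert from UTC-8).
Tomás ∩ Kavya: 10:00-11:15, 13:30-15:30, 17:00-17:30.
Tomás ∩ Kavya ∩ Nikolai: 10:00-11:15, 14:00-15:30, 17:00-17:30.
Tomás ∩ Kavya ∩ Nikolai ∩ Maria: 10:00-11:15, 14:00-15:30.
Tomás ∩ Kavya ∩ Nikolai ∩ Maria ∩ Sven: 10:30-11:15, 14:00-15:30.
Tomás ∩ Kavya ∩ Nikolai ∩ Maria ∩ Sven ∩ Uma: 10:30-11:15, 14:00-15:30.
Summing the common windows: 45 + 90 = 135 minutes.

135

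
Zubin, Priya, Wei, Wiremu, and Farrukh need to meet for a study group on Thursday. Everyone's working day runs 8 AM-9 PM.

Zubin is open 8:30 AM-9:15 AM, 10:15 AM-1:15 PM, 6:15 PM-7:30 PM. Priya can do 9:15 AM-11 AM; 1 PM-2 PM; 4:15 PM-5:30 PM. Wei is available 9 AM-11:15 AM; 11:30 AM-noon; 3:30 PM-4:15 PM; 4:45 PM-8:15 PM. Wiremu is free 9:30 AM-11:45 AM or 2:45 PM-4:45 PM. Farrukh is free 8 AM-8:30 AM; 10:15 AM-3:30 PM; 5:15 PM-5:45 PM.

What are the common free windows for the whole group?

10:15-11:00

Zubin ∩ Priya: 10:15-11:00, 13:00-13:15.
Zubin ∩ Priya ∩ Wei: 10:15-11:00.
Zubin ∩ Priya ∩ Wei ∩ Wiremu: 10:15-11:00.
Zubin ∩ Priya ∩ Wei ∩ Wiremu ∩ Farrukh: 10:15-11:00.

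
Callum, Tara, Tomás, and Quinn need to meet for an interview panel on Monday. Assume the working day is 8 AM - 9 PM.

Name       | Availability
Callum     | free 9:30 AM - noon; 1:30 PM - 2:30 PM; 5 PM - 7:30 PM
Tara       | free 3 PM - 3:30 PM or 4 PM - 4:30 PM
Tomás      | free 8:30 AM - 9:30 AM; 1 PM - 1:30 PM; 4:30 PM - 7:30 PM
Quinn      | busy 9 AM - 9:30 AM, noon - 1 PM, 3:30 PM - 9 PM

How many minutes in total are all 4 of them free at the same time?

Callum free: 09:30-12:00, 13:30-14:30, 17:00-19:30.
Tara free: 15:00-15:30, 16:00-16:30.
Tomás free: 08:30-09:30, 13:00-13:30, 16:30-19:30.
Quinn free: 08:00-09:00, 09:30-12:00, 13:00-15:30 (invert busy blocks within the working day).
Callum ∩ Tara: ∅.
Callum ∩ Tara ∩ Tomás: ∅.
Callum ∩ Tara ∩ Tomás ∩ Quinn: ∅.
There is no time when everyone is free.
There is no common window, so the total is 0 minutes.

0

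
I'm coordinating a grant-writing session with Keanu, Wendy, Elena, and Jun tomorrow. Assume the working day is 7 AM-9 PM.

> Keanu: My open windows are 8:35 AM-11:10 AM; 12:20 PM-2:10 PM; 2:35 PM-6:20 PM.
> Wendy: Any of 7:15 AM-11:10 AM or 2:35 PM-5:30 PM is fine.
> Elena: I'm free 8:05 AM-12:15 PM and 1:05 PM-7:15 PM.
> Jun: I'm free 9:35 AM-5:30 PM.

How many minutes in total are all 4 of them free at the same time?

270

Keanu ∩ Wendy: 08:35-11:10, 14:35-17:30.
Keanu ∩ Wendy ∩ Elena: 08:35-11:10, 14:35-17:30.
Keanu ∩ Wendy ∩ Elena ∩ Jun: 09:35-11:10, 14:35-17:30.
Summing the common windows: 95 + 175 = 270 minutes.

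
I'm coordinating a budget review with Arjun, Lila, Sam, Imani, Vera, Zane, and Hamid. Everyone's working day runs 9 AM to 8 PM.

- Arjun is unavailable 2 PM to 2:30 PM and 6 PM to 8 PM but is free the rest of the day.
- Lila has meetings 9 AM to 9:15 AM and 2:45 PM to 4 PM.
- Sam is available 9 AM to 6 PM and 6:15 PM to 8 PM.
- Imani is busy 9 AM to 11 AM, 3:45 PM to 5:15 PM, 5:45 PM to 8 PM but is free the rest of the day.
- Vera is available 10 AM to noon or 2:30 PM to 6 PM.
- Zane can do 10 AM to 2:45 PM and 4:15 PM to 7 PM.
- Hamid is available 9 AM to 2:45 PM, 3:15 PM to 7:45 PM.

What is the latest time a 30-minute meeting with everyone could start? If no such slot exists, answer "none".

17:15

Arjun free: 09:00-14:00, 14:30-18:00 (invert busy blocks within the working day).
Lila free: 09:15-14:45, 16:00-20:00 (invert busy blocks within the working day).
Sam free: 09:00-18:00, 18:15-20:00.
Imani free: 11:00-15:45, 17:15-17:45 (invert busy blocks within the working day).
Vera free: 10:00-12:00, 14:30-18:00.
Zane free: 10:00-14:45, 16:15-19:00.
Hamid free: 09:00-14:45, 15:15-19:45.
Arjun ∩ Lila: 09:15-14:00, 14:30-14:45, 16:00-18:00.
Arjun ∩ Lila ∩ Sam: 09:15-14:00, 14:30-14:45, 16:00-18:00.
Arjun ∩ Lila ∩ Sam ∩ Imani: 11:00-14:00, 14:30-14:45, 17:15-17:45.
Arjun ∩ Lila ∩ Sam ∩ Imani ∩ Vera: 11:00-12:00, 14:30-14:45, 17:15-17:45.
Arjun ∩ Lila ∩ Sam ∩ Imani ∩ Vera ∩ Zane: 11:00-12:00, 14:30-14:45, 17:15-17:45.
Arjun ∩ Lila ∩ Sam ∩ Imani ∩ Vera ∩ Zane ∩ Hamid: 11:00-12:00, 14:30-14:45, 17:15-17:45.
So the common availability across everyone is 11:00-12:00, 14:30-14:45, 17:15-17:45.
The last common window of at least 30 minutes is 17:15-17:45; a 30-minute meeting can start as late as 17:15 and still end by 17:45.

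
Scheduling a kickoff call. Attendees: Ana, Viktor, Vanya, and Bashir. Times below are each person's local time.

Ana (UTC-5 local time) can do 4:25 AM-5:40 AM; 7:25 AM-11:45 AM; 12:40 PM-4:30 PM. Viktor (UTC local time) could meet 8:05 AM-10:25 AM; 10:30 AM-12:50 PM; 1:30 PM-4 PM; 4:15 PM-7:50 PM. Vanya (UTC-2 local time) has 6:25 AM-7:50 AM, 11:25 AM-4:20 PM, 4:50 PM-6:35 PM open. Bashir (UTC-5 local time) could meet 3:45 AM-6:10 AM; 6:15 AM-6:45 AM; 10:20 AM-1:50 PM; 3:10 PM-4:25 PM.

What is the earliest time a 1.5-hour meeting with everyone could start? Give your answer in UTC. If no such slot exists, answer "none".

Ana in UTC: 09:25-10:40, 12:25-16:45, 17:40-21:30 (add 5h to convert from UTC-5).
Viktor in UTC: 08:05-10:25, 10:30-12:50, 13:30-16:00, 16:15-19:50.
Vanya in UTC: 08:25-09:50, 13:25-18:20, 18:50-20:35 (add 2h to convert from UTC-2).
Bashir in UTC: 08:45-11:10, 11:15-11:45, 15:20-18:50, 20:10-21:25 (add 5h to convert from UTC-5).
Ana ∩ Viktor: 09:25-10:25, 10:30-10:40, 12:25-12:50, 13:30-16:00, 16:15-16:45, 17:40-19:50.
Ana ∩ Viktor ∩ Vanya: 09:25-09:50, 13:30-16:00, 16:15-16:45, 17:40-18:20, 18:50-19:50.
Ana ∩ Viktor ∩ Vanya ∩ Bashir: 09:25-09:50, 15:20-16:00, 16:15-16:45, 17:40-18:20.
So the common availability across everyone is 09:25-09:50, 15:20-16:00, 16:15-16:45, 17:40-18:20.
No common window is at least 90 minutes long.

none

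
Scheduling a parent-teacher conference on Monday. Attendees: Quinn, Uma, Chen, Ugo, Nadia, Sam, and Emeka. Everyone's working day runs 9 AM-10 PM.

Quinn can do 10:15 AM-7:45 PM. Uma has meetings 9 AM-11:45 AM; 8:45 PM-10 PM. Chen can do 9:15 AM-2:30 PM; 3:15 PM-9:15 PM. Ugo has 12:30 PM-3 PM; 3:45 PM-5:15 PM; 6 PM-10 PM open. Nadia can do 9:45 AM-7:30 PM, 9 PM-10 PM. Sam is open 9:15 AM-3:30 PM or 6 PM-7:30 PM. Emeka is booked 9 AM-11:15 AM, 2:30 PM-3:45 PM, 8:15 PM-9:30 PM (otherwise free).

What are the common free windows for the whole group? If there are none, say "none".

12:30-14:30, 18:00-19:30

Quinn free: 10:15-19:45.
Uma free: 11:45-20:45 (invert busy blocks within the working day).
Chen free: 09:15-14:30, 15:15-21:15.
Ugo free: 12:30-15:00, 15:45-17:15, 18:00-22:00.
Nadia free: 09:45-19:30, 21:00-22:00.
Sam free: 09:15-15:30, 18:00-19:30.
Emeka free: 11:15-14:30, 15:45-20:15, 21:30-22:00 (invert busy blocks within the working day).
Quinn ∩ Uma: 11:45-19:45.
Quinn ∩ Uma ∩ Chen: 11:45-14:30, 15:15-19:45.
Quinn ∩ Uma ∩ Chen ∩ Ugo: 12:30-14:30, 15:45-17:15, 18:00-19:45.
Quinn ∩ Uma ∩ Chen ∩ Ugo ∩ Nadia: 12:30-14:30, 15:45-17:15, 18:00-19:30.
Quinn ∩ Uma ∩ Chen ∩ Ugo ∩ Nadia ∩ Sam: 12:30-14:30, 18:00-19:30.
Quinn ∩ Uma ∩ Chen ∩ Ugo ∩ Nadia ∩ Sam ∩ Emeka: 12:30-14:30, 18:00-19:30.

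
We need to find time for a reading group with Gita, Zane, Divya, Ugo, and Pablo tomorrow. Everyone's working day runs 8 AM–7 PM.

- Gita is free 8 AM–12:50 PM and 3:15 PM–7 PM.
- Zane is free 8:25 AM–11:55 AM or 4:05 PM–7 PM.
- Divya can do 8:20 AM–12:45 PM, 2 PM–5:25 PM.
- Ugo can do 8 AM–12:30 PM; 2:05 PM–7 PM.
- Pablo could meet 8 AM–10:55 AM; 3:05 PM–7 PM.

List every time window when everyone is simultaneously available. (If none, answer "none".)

Gita ∩ Zane: 08:25-11:55, 16:05-19:00.
Gita ∩ Zane ∩ Divya: 08:25-11:55, 16:05-17:25.
Gita ∩ Zane ∩ Divya ∩ Ugo: 08:25-11:55, 16:05-17:25.
Gita ∩ Zane ∩ Divya ∩ Ugo ∩ Pablo: 08:25-10:55, 16:05-17:25.

08:25-10:55, 16:05-17:25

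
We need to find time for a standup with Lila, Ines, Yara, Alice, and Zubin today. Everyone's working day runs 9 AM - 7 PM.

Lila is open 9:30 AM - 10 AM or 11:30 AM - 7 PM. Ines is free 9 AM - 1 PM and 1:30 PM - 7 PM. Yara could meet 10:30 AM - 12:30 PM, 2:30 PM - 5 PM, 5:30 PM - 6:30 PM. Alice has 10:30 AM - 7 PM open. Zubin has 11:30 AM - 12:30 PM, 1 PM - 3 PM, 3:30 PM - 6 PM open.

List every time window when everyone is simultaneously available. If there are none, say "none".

Lila ∩ Ines: 09:30-10:00, 11:30-13:00, 13:30-19:00.
Lila ∩ Ines ∩ Yara: 11:30-12:30, 14:30-17:00, 17:30-18:30.
Lila ∩ Ines ∩ Yara ∩ Alice: 11:30-12:30, 14:30-17:00, 17:30-18:30.
Lila ∩ Ines ∩ Yara ∩ Alice ∩ Zubin: 11:30-12:30, 14:30-15:00, 15:30-17:00, 17:30-18:00.
Those are the intersection windows.

11:30-12:30, 14:30-15:00, 15:30-17:00, 17:30-18:00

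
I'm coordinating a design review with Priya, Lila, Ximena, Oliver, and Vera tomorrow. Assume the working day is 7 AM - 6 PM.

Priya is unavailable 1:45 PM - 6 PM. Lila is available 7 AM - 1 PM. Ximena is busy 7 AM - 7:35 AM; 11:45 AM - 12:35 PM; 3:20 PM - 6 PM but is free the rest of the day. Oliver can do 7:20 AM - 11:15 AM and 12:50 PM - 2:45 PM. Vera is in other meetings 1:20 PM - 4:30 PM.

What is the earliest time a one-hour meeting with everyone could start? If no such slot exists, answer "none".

Priya free: 07:00-13:45 (invert busy blocks within the working day).
Lila free: 07:00-13:00.
Ximena free: 07:35-11:45, 12:35-15:20 (invert busy blocks within the working day).
Oliver free: 07:20-11:15, 12:50-14:45.
Vera free: 07:00-13:20, 16:30-18:00 (invert busy blocks within the working day).
Priya ∩ Lila: 07:00-13:00.
Priya ∩ Lila ∩ Ximena: 07:35-11:45, 12:35-13:00.
Priya ∩ Lila ∩ Ximena ∩ Oliver: 07:35-11:15, 12:50-13:00.
Priya ∩ Lila ∩ Ximena ∩ Oliver ∩ Vera: 07:35-11:15, 12:50-13:00.
So the common availability across everyone is 07:35-11:15, 12:50-13:00.
The first common window of at least 60 minutes is 07:35-11:15, so the earliest start is 07:35.

07:35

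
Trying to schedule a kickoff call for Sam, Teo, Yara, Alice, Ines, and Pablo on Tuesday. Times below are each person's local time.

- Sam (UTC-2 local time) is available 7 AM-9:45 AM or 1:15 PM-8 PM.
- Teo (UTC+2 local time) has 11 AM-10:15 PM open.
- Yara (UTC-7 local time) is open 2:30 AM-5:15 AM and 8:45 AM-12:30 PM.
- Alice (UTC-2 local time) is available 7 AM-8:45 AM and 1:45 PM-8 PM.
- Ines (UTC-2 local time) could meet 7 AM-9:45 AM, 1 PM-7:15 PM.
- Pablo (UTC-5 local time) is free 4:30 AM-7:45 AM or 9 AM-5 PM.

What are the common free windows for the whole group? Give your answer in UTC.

Sam in UTC: 09:00-11:45, 15:15-22:00 (add 2h to convert from UTC-2).
Teo in UTC: 09:00-20:15 (subtract 2h to convert from UTC+2).
Yara in UTC: 09:30-12:15, 15:45-19:30 (add 7h to convert from UTC-7).
Alice in UTC: 09:00-10:45, 15:45-22:00 (add 2h to convert from UTC-2).
Ines in UTC: 09:00-11:45, 15:00-21:15 (add 2h to convert from UTC-2).
Pablo in UTC: 09:30-12:45, 14:00-22:00 (add 5h to convert from UTC-5).
Sam ∩ Teo: 09:00-11:45, 15:15-20:15.
Sam ∩ Teo ∩ Yara: 09:30-11:45, 15:45-19:30.
Sam ∩ Teo ∩ Yara ∩ Alice: 09:30-10:45, 15:45-19:30.
Sam ∩ Teo ∩ Yara ∩ Alice ∩ Ines: 09:30-10:45, 15:45-19:30.
Sam ∩ Teo ∩ Yara ∩ Alice ∩ Ines ∩ Pablo: 09:30-10:45, 15:45-19:30.
Those are the intersection windows.

09:30-10:45, 15:45-19:30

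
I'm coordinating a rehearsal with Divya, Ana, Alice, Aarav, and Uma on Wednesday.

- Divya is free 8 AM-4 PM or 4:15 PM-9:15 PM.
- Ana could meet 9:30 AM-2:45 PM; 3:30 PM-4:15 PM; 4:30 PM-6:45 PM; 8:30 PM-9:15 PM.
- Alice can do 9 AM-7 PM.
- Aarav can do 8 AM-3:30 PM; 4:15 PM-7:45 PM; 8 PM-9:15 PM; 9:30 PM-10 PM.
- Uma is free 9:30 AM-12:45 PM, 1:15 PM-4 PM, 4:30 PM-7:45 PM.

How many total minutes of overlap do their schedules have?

420

Divya ∩ Ana: 09:30-14:45, 15:30-16:00, 16:30-18:45, 20:30-21:15.
Divya ∩ Ana ∩ Alice: 09:30-14:45, 15:30-16:00, 16:30-18:45.
Divya ∩ Ana ∩ Alice ∩ Aarav: 09:30-14:45, 16:30-18:45.
Divya ∩ Ana ∩ Alice ∩ Aarav ∩ Uma: 09:30-12:45, 13:15-14:45, 16:30-18:45.
Summing the common windows: 195 + 90 + 135 = 420 minutes.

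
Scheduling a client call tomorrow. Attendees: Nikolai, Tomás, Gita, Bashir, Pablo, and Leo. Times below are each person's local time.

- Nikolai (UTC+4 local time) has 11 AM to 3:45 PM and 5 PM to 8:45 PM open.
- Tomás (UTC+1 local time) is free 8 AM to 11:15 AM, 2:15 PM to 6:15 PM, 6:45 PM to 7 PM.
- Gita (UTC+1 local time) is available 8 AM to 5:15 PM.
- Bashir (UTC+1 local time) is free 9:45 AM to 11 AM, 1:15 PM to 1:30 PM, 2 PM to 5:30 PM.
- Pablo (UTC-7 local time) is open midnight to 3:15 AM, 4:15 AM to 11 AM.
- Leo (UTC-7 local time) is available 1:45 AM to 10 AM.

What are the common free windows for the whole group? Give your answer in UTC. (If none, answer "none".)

Nikolai in UTC: 07:00-11:45, 13:00-16:45 (subtract 4h to convert from UTC+4).
Tomás in UTC: 07:00-10:15, 13:15-17:15, 17:45-18:00 (subtract 1h to convert from UTC+1).
Gita in UTC: 07:00-16:15 (subtract 1h to convert from UTC+1).
Bashir in UTC: 08:45-10:00, 12:15-12:30, 13:00-16:30 (subtract 1h to convert from UTC+1).
Pablo in UTC: 07:00-10:15, 11:15-18:00 (add 7h to convert from UTC-7).
Leo in UTC: 08:45-17:00 (add 7h to convert from UTC-7).
Nikolai ∩ Tomás: 07:00-10:15, 13:15-16:45.
Nikolai ∩ Tomás ∩ Gita: 07:00-10:15, 13:15-16:15.
Nikolai ∩ Tomás ∩ Gita ∩ Bashir: 08:45-10:00, 13:15-16:15.
Nikolai ∩ Tomás ∩ Gita ∩ Bashir ∩ Pablo: 08:45-10:00, 13:15-16:15.
Nikolai ∩ Tomás ∩ Gita ∩ Bashir ∩ Pablo ∩ Leo: 08:45-10:00, 13:15-16:15.
So the common availability across everyone is 08:45-10:00, 13:15-16:15.

08:45-10:00, 13:15-16:15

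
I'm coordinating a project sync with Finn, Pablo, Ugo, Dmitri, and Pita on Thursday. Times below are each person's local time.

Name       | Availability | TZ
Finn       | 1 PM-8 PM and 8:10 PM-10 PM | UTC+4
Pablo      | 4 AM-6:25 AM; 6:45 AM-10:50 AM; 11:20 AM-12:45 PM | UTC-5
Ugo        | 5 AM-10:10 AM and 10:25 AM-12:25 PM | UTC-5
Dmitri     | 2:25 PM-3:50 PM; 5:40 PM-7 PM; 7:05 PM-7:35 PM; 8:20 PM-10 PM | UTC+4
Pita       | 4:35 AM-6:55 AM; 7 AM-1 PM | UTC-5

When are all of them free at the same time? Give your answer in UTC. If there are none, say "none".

10:25-11:25, 11:45-11:50, 13:40-15:00, 15:05-15:10, 15:25-15:35, 16:20-17:25

Finn in UTC: 09:00-16:00, 16:10-18:00 (subtract 4h to convert from UTC+4).
Pablo in UTC: 09:00-11:25, 11:45-15:50, 16:20-17:45 (add 5h to convert from UTC-5).
Ugo in UTC: 10:00-15:10, 15:25-17:25 (add 5h to convert from UTC-5).
Dmitri in UTC: 10:25-11:50, 13:40-15:00, 15:05-15:35, 16:20-18:00 (subtract 4h to convert from UTC+4).
Pita in UTC: 09:35-11:55, 12:00-18:00 (add 5h to convert from UTC-5).
Finn ∩ Pablo: 09:00-11:25, 11:45-15:50, 16:20-17:45.
Finn ∩ Pablo ∩ Ugo: 10:00-11:25, 11:45-15:10, 15:25-15:50, 16:20-17:25.
Finn ∩ Pablo ∩ Ugo ∩ Dmitri: 10:25-11:25, 11:45-11:50, 13:40-15:00, 15:05-15:10, 15:25-15:35, 16:20-17:25.
Finn ∩ Pablo ∩ Ugo ∩ Dmitri ∩ Pita: 10:25-11:25, 11:45-11:50, 13:40-15:00, 15:05-15:10, 15:25-15:35, 16:20-17:25.
So the common availability across everyone is 10:25-11:25, 11:45-11:50, 13:40-15:00, 15:05-15:10, 15:25-15:35, 16:20-17:25.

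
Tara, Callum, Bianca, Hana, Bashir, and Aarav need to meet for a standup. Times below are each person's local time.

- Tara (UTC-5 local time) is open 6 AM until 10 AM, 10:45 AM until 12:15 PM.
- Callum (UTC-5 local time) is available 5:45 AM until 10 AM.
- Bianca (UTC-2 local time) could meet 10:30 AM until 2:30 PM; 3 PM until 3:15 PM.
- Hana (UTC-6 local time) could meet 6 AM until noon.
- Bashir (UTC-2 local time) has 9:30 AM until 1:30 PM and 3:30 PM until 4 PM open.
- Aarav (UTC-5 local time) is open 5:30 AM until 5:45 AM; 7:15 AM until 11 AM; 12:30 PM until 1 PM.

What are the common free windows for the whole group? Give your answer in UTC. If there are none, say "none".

12:30-15:00

Tara in UTC: 11:00-15:00, 15:45-17:15 (add 5h to convert from UTC-5).
Callum in UTC: 10:45-15:00 (add 5h to convert from UTC-5).
Bianca in UTC: 12:30-16:30, 17:00-17:15 (add 2h to convert from UTC-2).
Hana in UTC: 12:00-18:00 (add 6h to convert from UTC-6).
Bashir in UTC: 11:30-15:30, 17:30-18:00 (add 2h to convert from UTC-2).
Aarav in UTC: 10:30-10:45, 12:15-16:00, 17:30-18:00 (add 5h to convert from UTC-5).
Tara ∩ Callum: 11:00-15:00.
Tara ∩ Callum ∩ Bianca: 12:30-15:00.
Tara ∩ Callum ∩ Bianca ∩ Hana: 12:30-15:00.
Tara ∩ Callum ∩ Bianca ∩ Hana ∩ Bashir: 12:30-15:00.
Tara ∩ Callum ∩ Bianca ∩ Hana ∩ Bashir ∩ Aarav: 12:30-15:00.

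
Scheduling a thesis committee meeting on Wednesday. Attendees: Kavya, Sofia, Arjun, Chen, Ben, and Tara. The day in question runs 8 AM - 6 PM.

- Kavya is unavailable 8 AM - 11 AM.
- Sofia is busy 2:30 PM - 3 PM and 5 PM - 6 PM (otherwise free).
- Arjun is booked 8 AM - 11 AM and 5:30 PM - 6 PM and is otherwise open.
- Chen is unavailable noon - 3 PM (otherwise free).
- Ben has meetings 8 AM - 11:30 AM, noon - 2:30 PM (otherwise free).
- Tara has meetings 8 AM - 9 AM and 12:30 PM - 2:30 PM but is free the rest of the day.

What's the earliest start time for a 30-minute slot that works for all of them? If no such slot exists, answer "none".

Kavya free: 11:00-18:00 (invert busy blocks within the working day).
Sofia free: 08:00-14:30, 15:00-17:00 (invert busy blocks within the working day).
Arjun free: 11:00-17:30 (invert busy blocks within the working day).
Chen free: 08:00-12:00, 15:00-18:00 (invert busy blocks within the working day).
Ben free: 11:30-12:00, 14:30-18:00 (invert busy blocks within the working day).
Tara free: 09:00-12:30, 14:30-18:00 (invert busy blocks within the working day).
Kavya ∩ Sofia: 11:00-14:30, 15:00-17:00.
Kavya ∩ Sofia ∩ Arjun: 11:00-14:30, 15:00-17:00.
Kavya ∩ Sofia ∩ Arjun ∩ Chen: 11:00-12:00, 15:00-17:00.
Kavya ∩ Sofia ∩ Arjun ∩ Chen ∩ Ben: 11:30-12:00, 15:00-17:00.
Kavya ∩ Sofia ∩ Arjun ∩ Chen ∩ Ben ∩ Tara: 11:30-12:00, 15:00-17:00.
The first common window of at least 30 minutes is 11:30-12:00, so the earliest start is 11:30.

11:30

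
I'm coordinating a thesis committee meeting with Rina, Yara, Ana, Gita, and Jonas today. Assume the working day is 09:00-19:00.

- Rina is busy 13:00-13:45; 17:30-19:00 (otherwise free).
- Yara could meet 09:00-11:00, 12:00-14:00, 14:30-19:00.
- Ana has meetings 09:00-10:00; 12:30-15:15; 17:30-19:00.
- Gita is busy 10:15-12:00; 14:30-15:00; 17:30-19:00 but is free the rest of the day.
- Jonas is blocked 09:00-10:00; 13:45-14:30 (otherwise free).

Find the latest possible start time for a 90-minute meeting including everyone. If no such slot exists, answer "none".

16:00

Rina free: 09:00-13:00, 13:45-17:30 (invert busy blocks within the working day).
Yara free: 09:00-11:00, 12:00-14:00, 14:30-19:00.
Ana free: 10:00-12:30, 15:15-17:30 (invert busy blocks within the working day).
Gita free: 09:00-10:15, 12:00-14:30, 15:00-17:30 (invert busy blocks within the working day).
Jonas free: 10:00-13:45, 14:30-19:00 (invert busy blocks within the working day).
Rina ∩ Yara: 09:00-11:00, 12:00-13:00, 13:45-14:00, 14:30-17:30.
Rina ∩ Yara ∩ Ana: 10:00-11:00, 12:00-12:30, 15:15-17:30.
Rina ∩ Yara ∩ Ana ∩ Gita: 10:00-10:15, 12:00-12:30, 15:15-17:30.
Rina ∩ Yara ∩ Ana ∩ Gita ∩ Jonas: 10:00-10:15, 12:00-12:30, 15:15-17:30.
So the common availability across everyone is 10:00-10:15, 12:00-12:30, 15:15-17:30.
The last common window of at least 90 minutes is 15:15-17:30; a 90-minute meeting can start as late as 16:00 and still end by 17:30.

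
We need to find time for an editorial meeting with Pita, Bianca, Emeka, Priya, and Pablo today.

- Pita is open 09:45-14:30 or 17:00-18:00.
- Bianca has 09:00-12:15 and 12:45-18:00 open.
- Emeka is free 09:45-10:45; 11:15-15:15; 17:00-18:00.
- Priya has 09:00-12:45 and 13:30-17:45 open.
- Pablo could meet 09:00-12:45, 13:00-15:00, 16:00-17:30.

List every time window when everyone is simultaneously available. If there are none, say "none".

Pita ∩ Bianca: 09:45-12:15, 12:45-14:30, 17:00-18:00.
Pita ∩ Bianca ∩ Emeka: 09:45-10:45, 11:15-12:15, 12:45-14:30, 17:00-18:00.
Pita ∩ Bianca ∩ Emeka ∩ Priya: 09:45-10:45, 11:15-12:15, 13:30-14:30, 17:00-17:45.
Pita ∩ Bianca ∩ Emeka ∩ Priya ∩ Pablo: 09:45-10:45, 11:15-12:15, 13:30-14:30, 17:00-17:30.

09:45-10:45, 11:15-12:15, 13:30-14:30, 17:00-17:30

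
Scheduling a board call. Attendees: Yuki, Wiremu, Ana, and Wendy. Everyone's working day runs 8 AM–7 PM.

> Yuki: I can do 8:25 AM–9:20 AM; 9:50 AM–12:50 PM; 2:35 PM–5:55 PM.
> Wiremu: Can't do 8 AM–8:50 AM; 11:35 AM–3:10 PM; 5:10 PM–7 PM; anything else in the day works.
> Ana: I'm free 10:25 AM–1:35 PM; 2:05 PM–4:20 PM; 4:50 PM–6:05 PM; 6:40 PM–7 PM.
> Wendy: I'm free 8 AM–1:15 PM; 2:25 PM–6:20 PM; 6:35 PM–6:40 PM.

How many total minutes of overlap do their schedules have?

Yuki free: 08:25-09:20, 09:50-12:50, 14:35-17:55.
Wiremu free: 08:50-11:35, 15:10-17:10 (invert busy blocks within the working day).
Ana free: 10:25-13:35, 14:05-16:20, 16:50-18:05, 18:40-19:00.
Wendy free: 08:00-13:15, 14:25-18:20, 18:35-18:40.
Yuki ∩ Wiremu: 08:50-09:20, 09:50-11:35, 15:10-17:10.
Yuki ∩ Wiremu ∩ Ana: 10:25-11:35, 15:10-16:20, 16:50-17:10.
Yuki ∩ Wiremu ∩ Ana ∩ Wendy: 10:25-11:35, 15:10-16:20, 16:50-17:10.
Summing the common windows: 70 + 70 + 20 = 160 minutes.

160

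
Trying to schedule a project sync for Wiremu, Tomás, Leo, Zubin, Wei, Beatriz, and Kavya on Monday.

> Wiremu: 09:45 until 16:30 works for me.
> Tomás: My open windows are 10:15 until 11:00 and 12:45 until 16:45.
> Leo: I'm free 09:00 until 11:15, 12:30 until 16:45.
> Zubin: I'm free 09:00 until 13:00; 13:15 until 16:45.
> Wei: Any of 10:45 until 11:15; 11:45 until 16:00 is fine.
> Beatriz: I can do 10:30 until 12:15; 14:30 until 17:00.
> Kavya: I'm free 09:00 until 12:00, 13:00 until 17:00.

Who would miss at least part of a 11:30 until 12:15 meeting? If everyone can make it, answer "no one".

Kavya, Leo, Tomás, Wei

Wiremu: free for 11:30-12:15. Tomás: not fully free for 11:30-12:15. Leo: not fully free for 11:30-12:15. Zubin: free for 11:30-12:15. Wei: not fully free for 11:30-12:15. Beatriz: free for 11:30-12:15. Kavya: not fully free for 11:30-12:15.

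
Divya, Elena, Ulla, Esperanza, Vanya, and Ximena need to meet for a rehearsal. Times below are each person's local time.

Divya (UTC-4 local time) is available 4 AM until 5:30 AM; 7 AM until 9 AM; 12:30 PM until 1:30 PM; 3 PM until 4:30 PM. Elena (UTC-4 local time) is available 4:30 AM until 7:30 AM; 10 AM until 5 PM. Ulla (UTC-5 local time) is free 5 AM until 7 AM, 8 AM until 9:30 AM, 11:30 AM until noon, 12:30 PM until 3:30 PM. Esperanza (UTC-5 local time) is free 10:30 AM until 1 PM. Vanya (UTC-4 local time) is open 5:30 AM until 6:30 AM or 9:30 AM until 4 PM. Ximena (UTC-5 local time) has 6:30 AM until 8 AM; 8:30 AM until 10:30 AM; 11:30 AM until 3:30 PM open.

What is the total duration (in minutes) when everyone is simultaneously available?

30

Divya in UTC: 08:00-09:30, 11:00-13:00, 16:30-17:30, 19:00-20:30 (add 4h to convert from UTC-4).
Elena in UTC: 08:30-11:30, 14:00-21:00 (add 4h to convert from UTC-4).
Ulla in UTC: 10:00-12:00, 13:00-14:30, 16:30-17:00, 17:30-20:30 (add 5h to convert from UTC-5).
Esperanza in UTC: 15:30-18:00 (add 5h to convert from UTC-5).
Vanya in UTC: 09:30-10:30, 13:30-20:00 (add 4h to convert from UTC-4).
Ximena in UTC: 11:30-13:00, 13:30-15:30, 16:30-20:30 (add 5h to convert from UTC-5).
Divya ∩ Elena: 08:30-09:30, 11:00-11:30, 16:30-17:30, 19:00-20:30.
Divya ∩ Elena ∩ Ulla: 11:00-11:30, 16:30-17:00, 19:00-20:30.
Divya ∩ Elena ∩ Ulla ∩ Esperanza: 16:30-17:00.
Divya ∩ Elena ∩ Ulla ∩ Esperanza ∩ Vanya: 16:30-17:00.
Divya ∩ Elena ∩ Ulla ∩ Esperanza ∩ Vanya ∩ Ximena: 16:30-17:00.
That's a single block of 30 minutes.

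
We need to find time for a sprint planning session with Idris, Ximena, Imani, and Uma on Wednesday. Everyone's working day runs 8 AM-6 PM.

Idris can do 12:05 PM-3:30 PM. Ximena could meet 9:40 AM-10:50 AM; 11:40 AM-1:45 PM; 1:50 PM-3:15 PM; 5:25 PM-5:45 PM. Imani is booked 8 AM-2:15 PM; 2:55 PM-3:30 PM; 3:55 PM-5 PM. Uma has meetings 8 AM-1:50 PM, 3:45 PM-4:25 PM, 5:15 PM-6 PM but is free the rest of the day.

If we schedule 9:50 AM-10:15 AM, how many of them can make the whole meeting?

Idris free: 12:05-15:30.
Ximena free: 09:40-10:50, 11:40-13:45, 13:50-15:15, 17:25-17:45.
Imani free: 14:15-14:55, 15:30-15:55, 17:00-18:00 (invert busy blocks within the working day).
Uma free: 13:50-15:45, 16:25-17:15 (invert busy blocks within the working day).
Ximena can make the full 09:50-10:15 slot — that's 1.

1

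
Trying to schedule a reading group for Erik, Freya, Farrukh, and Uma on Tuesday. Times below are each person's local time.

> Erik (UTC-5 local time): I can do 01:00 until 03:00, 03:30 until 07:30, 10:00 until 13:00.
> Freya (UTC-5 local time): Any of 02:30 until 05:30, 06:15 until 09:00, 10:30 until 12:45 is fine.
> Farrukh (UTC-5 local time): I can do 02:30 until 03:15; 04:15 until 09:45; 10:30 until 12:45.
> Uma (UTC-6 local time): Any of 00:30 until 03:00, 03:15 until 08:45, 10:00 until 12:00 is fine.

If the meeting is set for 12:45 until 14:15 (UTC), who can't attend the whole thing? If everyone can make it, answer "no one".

Erik, Freya

Erik in UTC: 06:00-08:00, 08:30-12:30, 15:00-18:00 (add 5h to convert from UTC-5).
Freya in UTC: 07:30-10:30, 11:15-14:00, 15:30-17:45 (add 5h to convert from UTC-5).
Farrukh in UTC: 07:30-08:15, 09:15-14:45, 15:30-17:45 (add 5h to convert from UTC-5).
Uma in UTC: 06:30-09:00, 09:15-14:45, 16:00-18:00 (add 6h to convert from UTC-6).
Erik: not fully free for 12:45-14:15. Freya: not fully free for 12:45-14:15. Farrukh: free for 12:45-14:15. Uma: free for 12:45-14:15.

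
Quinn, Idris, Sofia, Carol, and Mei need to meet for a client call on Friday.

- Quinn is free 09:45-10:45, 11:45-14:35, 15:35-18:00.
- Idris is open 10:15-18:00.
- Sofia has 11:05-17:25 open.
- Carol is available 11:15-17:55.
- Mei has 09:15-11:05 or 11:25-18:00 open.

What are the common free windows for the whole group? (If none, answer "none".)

Quinn ∩ Idris: 10:15-10:45, 11:45-14:35, 15:35-18:00.
Quinn ∩ Idris ∩ Sofia: 11:45-14:35, 15:35-17:25.
Quinn ∩ Idris ∩ Sofia ∩ Carol: 11:45-14:35, 15:35-17:25.
Quinn ∩ Idris ∩ Sofia ∩ Carol ∩ Mei: 11:45-14:35, 15:35-17:25.

11:45-14:35, 15:35-17:25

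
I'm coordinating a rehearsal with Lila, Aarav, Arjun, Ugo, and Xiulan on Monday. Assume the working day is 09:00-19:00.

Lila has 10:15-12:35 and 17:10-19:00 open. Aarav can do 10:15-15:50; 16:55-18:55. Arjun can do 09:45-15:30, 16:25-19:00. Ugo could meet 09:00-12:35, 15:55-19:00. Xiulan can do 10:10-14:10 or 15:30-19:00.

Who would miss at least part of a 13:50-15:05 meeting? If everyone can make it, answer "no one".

Lila: not fully free for 13:50-15:05. Aarav: free for 13:50-15:05. Arjun: free for 13:50-15:05. Ugo: not fully free for 13:50-15:05. Xiulan: not fully free for 13:50-15:05.

Lila, Ugo, Xiulan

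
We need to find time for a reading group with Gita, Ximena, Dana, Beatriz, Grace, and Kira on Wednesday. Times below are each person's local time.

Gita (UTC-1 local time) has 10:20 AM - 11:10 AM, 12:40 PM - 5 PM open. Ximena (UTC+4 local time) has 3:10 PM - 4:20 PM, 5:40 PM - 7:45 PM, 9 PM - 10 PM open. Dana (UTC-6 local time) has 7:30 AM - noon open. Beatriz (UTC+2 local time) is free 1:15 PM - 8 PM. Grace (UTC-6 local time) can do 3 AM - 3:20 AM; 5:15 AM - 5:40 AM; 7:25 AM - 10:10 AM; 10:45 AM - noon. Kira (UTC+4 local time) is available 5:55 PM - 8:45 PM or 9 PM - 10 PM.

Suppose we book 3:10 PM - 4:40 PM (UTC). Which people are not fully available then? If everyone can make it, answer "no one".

Grace, Ximena

Gita in UTC: 11:20-12:10, 13:40-18:00 (add 1h to convert from UTC-1).
Ximena in UTC: 11:10-12:20, 13:40-15:45, 17:00-18:00 (subtract 4h to convert from UTC+4).
Dana in UTC: 13:30-18:00 (add 6h to convert from UTC-6).
Beatriz in UTC: 11:15-18:00 (subtract 2h to convert from UTC+2).
Grace in UTC: 09:00-09:20, 11:15-11:40, 13:25-16:10, 16:45-18:00 (add 6h to convert from UTC-6).
Kira in UTC: 13:55-16:45, 17:00-18:00 (subtract 4h to convert from UTC+4).
Gita: free for 15:10-16:40. Ximena: not fully free for 15:10-16:40. Dana: free for 15:10-16:40. Beatriz: free for 15:10-16:40. Grace: not fully free for 15:10-16:40. Kira: free for 15:10-16:40.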